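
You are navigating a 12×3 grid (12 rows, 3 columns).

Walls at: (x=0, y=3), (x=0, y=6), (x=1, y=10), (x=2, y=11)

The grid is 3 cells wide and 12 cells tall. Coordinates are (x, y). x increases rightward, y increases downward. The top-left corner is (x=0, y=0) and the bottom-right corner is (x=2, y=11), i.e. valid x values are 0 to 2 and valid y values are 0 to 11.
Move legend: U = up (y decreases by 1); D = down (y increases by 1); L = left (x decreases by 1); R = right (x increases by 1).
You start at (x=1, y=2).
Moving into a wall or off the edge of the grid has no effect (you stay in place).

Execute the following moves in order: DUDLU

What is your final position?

Answer: Final position: (x=1, y=2)

Derivation:
Start: (x=1, y=2)
  D (down): (x=1, y=2) -> (x=1, y=3)
  U (up): (x=1, y=3) -> (x=1, y=2)
  D (down): (x=1, y=2) -> (x=1, y=3)
  L (left): blocked, stay at (x=1, y=3)
  U (up): (x=1, y=3) -> (x=1, y=2)
Final: (x=1, y=2)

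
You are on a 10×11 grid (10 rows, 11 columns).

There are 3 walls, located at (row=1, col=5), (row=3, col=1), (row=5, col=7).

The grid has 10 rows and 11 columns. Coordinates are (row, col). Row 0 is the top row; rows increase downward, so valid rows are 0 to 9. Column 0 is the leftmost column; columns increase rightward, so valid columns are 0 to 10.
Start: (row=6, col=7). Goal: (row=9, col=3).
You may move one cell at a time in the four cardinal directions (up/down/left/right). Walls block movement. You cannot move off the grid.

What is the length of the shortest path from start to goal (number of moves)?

Answer: Shortest path length: 7

Derivation:
BFS from (row=6, col=7) until reaching (row=9, col=3):
  Distance 0: (row=6, col=7)
  Distance 1: (row=6, col=6), (row=6, col=8), (row=7, col=7)
  Distance 2: (row=5, col=6), (row=5, col=8), (row=6, col=5), (row=6, col=9), (row=7, col=6), (row=7, col=8), (row=8, col=7)
  Distance 3: (row=4, col=6), (row=4, col=8), (row=5, col=5), (row=5, col=9), (row=6, col=4), (row=6, col=10), (row=7, col=5), (row=7, col=9), (row=8, col=6), (row=8, col=8), (row=9, col=7)
  Distance 4: (row=3, col=6), (row=3, col=8), (row=4, col=5), (row=4, col=7), (row=4, col=9), (row=5, col=4), (row=5, col=10), (row=6, col=3), (row=7, col=4), (row=7, col=10), (row=8, col=5), (row=8, col=9), (row=9, col=6), (row=9, col=8)
  Distance 5: (row=2, col=6), (row=2, col=8), (row=3, col=5), (row=3, col=7), (row=3, col=9), (row=4, col=4), (row=4, col=10), (row=5, col=3), (row=6, col=2), (row=7, col=3), (row=8, col=4), (row=8, col=10), (row=9, col=5), (row=9, col=9)
  Distance 6: (row=1, col=6), (row=1, col=8), (row=2, col=5), (row=2, col=7), (row=2, col=9), (row=3, col=4), (row=3, col=10), (row=4, col=3), (row=5, col=2), (row=6, col=1), (row=7, col=2), (row=8, col=3), (row=9, col=4), (row=9, col=10)
  Distance 7: (row=0, col=6), (row=0, col=8), (row=1, col=7), (row=1, col=9), (row=2, col=4), (row=2, col=10), (row=3, col=3), (row=4, col=2), (row=5, col=1), (row=6, col=0), (row=7, col=1), (row=8, col=2), (row=9, col=3)  <- goal reached here
One shortest path (7 moves): (row=6, col=7) -> (row=6, col=6) -> (row=6, col=5) -> (row=6, col=4) -> (row=6, col=3) -> (row=7, col=3) -> (row=8, col=3) -> (row=9, col=3)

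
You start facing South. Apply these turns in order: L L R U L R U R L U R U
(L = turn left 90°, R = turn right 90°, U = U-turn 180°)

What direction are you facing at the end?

Start: South
  L (left (90° counter-clockwise)) -> East
  L (left (90° counter-clockwise)) -> North
  R (right (90° clockwise)) -> East
  U (U-turn (180°)) -> West
  L (left (90° counter-clockwise)) -> South
  R (right (90° clockwise)) -> West
  U (U-turn (180°)) -> East
  R (right (90° clockwise)) -> South
  L (left (90° counter-clockwise)) -> East
  U (U-turn (180°)) -> West
  R (right (90° clockwise)) -> North
  U (U-turn (180°)) -> South
Final: South

Answer: Final heading: South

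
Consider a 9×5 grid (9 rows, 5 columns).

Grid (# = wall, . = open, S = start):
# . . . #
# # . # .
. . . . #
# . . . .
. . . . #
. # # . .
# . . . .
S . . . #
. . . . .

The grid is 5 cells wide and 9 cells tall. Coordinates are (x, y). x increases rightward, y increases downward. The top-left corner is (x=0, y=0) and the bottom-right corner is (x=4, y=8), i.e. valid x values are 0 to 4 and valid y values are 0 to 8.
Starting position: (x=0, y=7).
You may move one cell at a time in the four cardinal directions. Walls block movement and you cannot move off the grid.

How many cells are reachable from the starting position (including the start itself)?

BFS flood-fill from (x=0, y=7):
  Distance 0: (x=0, y=7)
  Distance 1: (x=1, y=7), (x=0, y=8)
  Distance 2: (x=1, y=6), (x=2, y=7), (x=1, y=8)
  Distance 3: (x=2, y=6), (x=3, y=7), (x=2, y=8)
  Distance 4: (x=3, y=6), (x=3, y=8)
  Distance 5: (x=3, y=5), (x=4, y=6), (x=4, y=8)
  Distance 6: (x=3, y=4), (x=4, y=5)
  Distance 7: (x=3, y=3), (x=2, y=4)
  Distance 8: (x=3, y=2), (x=2, y=3), (x=4, y=3), (x=1, y=4)
  Distance 9: (x=2, y=2), (x=1, y=3), (x=0, y=4)
  Distance 10: (x=2, y=1), (x=1, y=2), (x=0, y=5)
  Distance 11: (x=2, y=0), (x=0, y=2)
  Distance 12: (x=1, y=0), (x=3, y=0)
Total reachable: 32 (grid has 33 open cells total)

Answer: Reachable cells: 32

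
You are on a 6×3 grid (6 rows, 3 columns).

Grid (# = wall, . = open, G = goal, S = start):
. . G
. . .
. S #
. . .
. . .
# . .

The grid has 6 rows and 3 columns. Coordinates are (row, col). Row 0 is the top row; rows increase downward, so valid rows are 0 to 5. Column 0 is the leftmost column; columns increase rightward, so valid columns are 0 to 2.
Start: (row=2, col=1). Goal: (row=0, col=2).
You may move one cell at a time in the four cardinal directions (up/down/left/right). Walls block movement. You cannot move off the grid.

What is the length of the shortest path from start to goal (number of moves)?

Answer: Shortest path length: 3

Derivation:
BFS from (row=2, col=1) until reaching (row=0, col=2):
  Distance 0: (row=2, col=1)
  Distance 1: (row=1, col=1), (row=2, col=0), (row=3, col=1)
  Distance 2: (row=0, col=1), (row=1, col=0), (row=1, col=2), (row=3, col=0), (row=3, col=2), (row=4, col=1)
  Distance 3: (row=0, col=0), (row=0, col=2), (row=4, col=0), (row=4, col=2), (row=5, col=1)  <- goal reached here
One shortest path (3 moves): (row=2, col=1) -> (row=1, col=1) -> (row=1, col=2) -> (row=0, col=2)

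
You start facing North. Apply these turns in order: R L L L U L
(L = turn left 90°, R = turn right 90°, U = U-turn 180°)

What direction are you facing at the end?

Answer: Final heading: West

Derivation:
Start: North
  R (right (90° clockwise)) -> East
  L (left (90° counter-clockwise)) -> North
  L (left (90° counter-clockwise)) -> West
  L (left (90° counter-clockwise)) -> South
  U (U-turn (180°)) -> North
  L (left (90° counter-clockwise)) -> West
Final: West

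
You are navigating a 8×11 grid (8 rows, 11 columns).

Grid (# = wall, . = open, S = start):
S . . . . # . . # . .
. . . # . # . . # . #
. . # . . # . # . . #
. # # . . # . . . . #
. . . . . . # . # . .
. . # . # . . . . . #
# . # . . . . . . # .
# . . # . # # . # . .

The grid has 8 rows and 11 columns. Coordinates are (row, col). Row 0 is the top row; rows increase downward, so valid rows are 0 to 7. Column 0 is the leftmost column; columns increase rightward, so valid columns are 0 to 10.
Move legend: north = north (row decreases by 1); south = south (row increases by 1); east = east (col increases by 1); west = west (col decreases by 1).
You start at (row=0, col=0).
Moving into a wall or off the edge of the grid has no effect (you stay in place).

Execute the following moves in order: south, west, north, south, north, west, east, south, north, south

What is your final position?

Answer: Final position: (row=1, col=1)

Derivation:
Start: (row=0, col=0)
  south (south): (row=0, col=0) -> (row=1, col=0)
  west (west): blocked, stay at (row=1, col=0)
  north (north): (row=1, col=0) -> (row=0, col=0)
  south (south): (row=0, col=0) -> (row=1, col=0)
  north (north): (row=1, col=0) -> (row=0, col=0)
  west (west): blocked, stay at (row=0, col=0)
  east (east): (row=0, col=0) -> (row=0, col=1)
  south (south): (row=0, col=1) -> (row=1, col=1)
  north (north): (row=1, col=1) -> (row=0, col=1)
  south (south): (row=0, col=1) -> (row=1, col=1)
Final: (row=1, col=1)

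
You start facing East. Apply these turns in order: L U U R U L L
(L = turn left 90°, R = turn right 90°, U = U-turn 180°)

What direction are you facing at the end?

Start: East
  L (left (90° counter-clockwise)) -> North
  U (U-turn (180°)) -> South
  U (U-turn (180°)) -> North
  R (right (90° clockwise)) -> East
  U (U-turn (180°)) -> West
  L (left (90° counter-clockwise)) -> South
  L (left (90° counter-clockwise)) -> East
Final: East

Answer: Final heading: East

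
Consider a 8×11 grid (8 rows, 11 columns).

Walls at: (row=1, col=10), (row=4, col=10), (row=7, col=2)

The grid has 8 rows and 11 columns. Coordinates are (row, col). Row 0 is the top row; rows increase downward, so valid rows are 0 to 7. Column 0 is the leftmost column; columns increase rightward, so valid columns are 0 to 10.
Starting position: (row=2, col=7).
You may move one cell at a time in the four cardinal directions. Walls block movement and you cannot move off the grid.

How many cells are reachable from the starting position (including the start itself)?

BFS flood-fill from (row=2, col=7):
  Distance 0: (row=2, col=7)
  Distance 1: (row=1, col=7), (row=2, col=6), (row=2, col=8), (row=3, col=7)
  Distance 2: (row=0, col=7), (row=1, col=6), (row=1, col=8), (row=2, col=5), (row=2, col=9), (row=3, col=6), (row=3, col=8), (row=4, col=7)
  Distance 3: (row=0, col=6), (row=0, col=8), (row=1, col=5), (row=1, col=9), (row=2, col=4), (row=2, col=10), (row=3, col=5), (row=3, col=9), (row=4, col=6), (row=4, col=8), (row=5, col=7)
  Distance 4: (row=0, col=5), (row=0, col=9), (row=1, col=4), (row=2, col=3), (row=3, col=4), (row=3, col=10), (row=4, col=5), (row=4, col=9), (row=5, col=6), (row=5, col=8), (row=6, col=7)
  Distance 5: (row=0, col=4), (row=0, col=10), (row=1, col=3), (row=2, col=2), (row=3, col=3), (row=4, col=4), (row=5, col=5), (row=5, col=9), (row=6, col=6), (row=6, col=8), (row=7, col=7)
  Distance 6: (row=0, col=3), (row=1, col=2), (row=2, col=1), (row=3, col=2), (row=4, col=3), (row=5, col=4), (row=5, col=10), (row=6, col=5), (row=6, col=9), (row=7, col=6), (row=7, col=8)
  Distance 7: (row=0, col=2), (row=1, col=1), (row=2, col=0), (row=3, col=1), (row=4, col=2), (row=5, col=3), (row=6, col=4), (row=6, col=10), (row=7, col=5), (row=7, col=9)
  Distance 8: (row=0, col=1), (row=1, col=0), (row=3, col=0), (row=4, col=1), (row=5, col=2), (row=6, col=3), (row=7, col=4), (row=7, col=10)
  Distance 9: (row=0, col=0), (row=4, col=0), (row=5, col=1), (row=6, col=2), (row=7, col=3)
  Distance 10: (row=5, col=0), (row=6, col=1)
  Distance 11: (row=6, col=0), (row=7, col=1)
  Distance 12: (row=7, col=0)
Total reachable: 85 (grid has 85 open cells total)

Answer: Reachable cells: 85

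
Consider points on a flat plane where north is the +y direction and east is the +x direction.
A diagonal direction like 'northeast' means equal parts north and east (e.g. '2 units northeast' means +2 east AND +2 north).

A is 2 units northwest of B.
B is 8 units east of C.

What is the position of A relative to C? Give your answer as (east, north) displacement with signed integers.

Place C at the origin (east=0, north=0).
  B is 8 units east of C: delta (east=+8, north=+0); B at (east=8, north=0).
  A is 2 units northwest of B: delta (east=-2, north=+2); A at (east=6, north=2).
Therefore A relative to C: (east=6, north=2).

Answer: A is at (east=6, north=2) relative to C.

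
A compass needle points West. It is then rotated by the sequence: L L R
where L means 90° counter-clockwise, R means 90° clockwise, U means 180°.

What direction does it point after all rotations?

Start: West
  L (left (90° counter-clockwise)) -> South
  L (left (90° counter-clockwise)) -> East
  R (right (90° clockwise)) -> South
Final: South

Answer: Final heading: South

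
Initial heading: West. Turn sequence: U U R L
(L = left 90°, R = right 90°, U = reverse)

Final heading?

Answer: Final heading: West

Derivation:
Start: West
  U (U-turn (180°)) -> East
  U (U-turn (180°)) -> West
  R (right (90° clockwise)) -> North
  L (left (90° counter-clockwise)) -> West
Final: West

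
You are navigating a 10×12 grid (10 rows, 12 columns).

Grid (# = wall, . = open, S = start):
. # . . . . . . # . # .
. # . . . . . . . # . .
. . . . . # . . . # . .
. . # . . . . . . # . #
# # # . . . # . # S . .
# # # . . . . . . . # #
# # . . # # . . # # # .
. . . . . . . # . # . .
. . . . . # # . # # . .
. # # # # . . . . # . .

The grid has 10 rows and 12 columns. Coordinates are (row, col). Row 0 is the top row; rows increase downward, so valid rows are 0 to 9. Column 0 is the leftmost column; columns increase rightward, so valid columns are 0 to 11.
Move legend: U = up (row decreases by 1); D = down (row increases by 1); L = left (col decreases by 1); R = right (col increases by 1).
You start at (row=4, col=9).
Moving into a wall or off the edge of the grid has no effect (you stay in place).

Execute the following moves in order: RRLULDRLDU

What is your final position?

Start: (row=4, col=9)
  R (right): (row=4, col=9) -> (row=4, col=10)
  R (right): (row=4, col=10) -> (row=4, col=11)
  L (left): (row=4, col=11) -> (row=4, col=10)
  U (up): (row=4, col=10) -> (row=3, col=10)
  L (left): blocked, stay at (row=3, col=10)
  D (down): (row=3, col=10) -> (row=4, col=10)
  R (right): (row=4, col=10) -> (row=4, col=11)
  L (left): (row=4, col=11) -> (row=4, col=10)
  D (down): blocked, stay at (row=4, col=10)
  U (up): (row=4, col=10) -> (row=3, col=10)
Final: (row=3, col=10)

Answer: Final position: (row=3, col=10)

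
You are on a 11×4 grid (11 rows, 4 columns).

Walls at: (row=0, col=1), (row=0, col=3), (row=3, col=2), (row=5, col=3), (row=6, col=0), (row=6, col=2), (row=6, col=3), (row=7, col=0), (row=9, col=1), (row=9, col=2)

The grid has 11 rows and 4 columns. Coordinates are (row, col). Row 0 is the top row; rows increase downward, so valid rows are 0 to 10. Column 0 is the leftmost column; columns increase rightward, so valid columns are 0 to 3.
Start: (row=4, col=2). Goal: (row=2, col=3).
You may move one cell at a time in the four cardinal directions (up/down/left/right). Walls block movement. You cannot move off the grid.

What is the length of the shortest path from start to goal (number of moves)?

BFS from (row=4, col=2) until reaching (row=2, col=3):
  Distance 0: (row=4, col=2)
  Distance 1: (row=4, col=1), (row=4, col=3), (row=5, col=2)
  Distance 2: (row=3, col=1), (row=3, col=3), (row=4, col=0), (row=5, col=1)
  Distance 3: (row=2, col=1), (row=2, col=3), (row=3, col=0), (row=5, col=0), (row=6, col=1)  <- goal reached here
One shortest path (3 moves): (row=4, col=2) -> (row=4, col=3) -> (row=3, col=3) -> (row=2, col=3)

Answer: Shortest path length: 3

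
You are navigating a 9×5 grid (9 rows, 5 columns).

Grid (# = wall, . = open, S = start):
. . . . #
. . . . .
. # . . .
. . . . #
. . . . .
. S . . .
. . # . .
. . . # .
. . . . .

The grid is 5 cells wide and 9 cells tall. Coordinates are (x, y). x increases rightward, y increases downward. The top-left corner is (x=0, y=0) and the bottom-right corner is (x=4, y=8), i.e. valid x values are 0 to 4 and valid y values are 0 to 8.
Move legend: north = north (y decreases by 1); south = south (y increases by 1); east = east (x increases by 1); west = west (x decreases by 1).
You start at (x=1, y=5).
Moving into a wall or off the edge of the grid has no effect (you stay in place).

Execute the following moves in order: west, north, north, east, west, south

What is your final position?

Answer: Final position: (x=0, y=4)

Derivation:
Start: (x=1, y=5)
  west (west): (x=1, y=5) -> (x=0, y=5)
  north (north): (x=0, y=5) -> (x=0, y=4)
  north (north): (x=0, y=4) -> (x=0, y=3)
  east (east): (x=0, y=3) -> (x=1, y=3)
  west (west): (x=1, y=3) -> (x=0, y=3)
  south (south): (x=0, y=3) -> (x=0, y=4)
Final: (x=0, y=4)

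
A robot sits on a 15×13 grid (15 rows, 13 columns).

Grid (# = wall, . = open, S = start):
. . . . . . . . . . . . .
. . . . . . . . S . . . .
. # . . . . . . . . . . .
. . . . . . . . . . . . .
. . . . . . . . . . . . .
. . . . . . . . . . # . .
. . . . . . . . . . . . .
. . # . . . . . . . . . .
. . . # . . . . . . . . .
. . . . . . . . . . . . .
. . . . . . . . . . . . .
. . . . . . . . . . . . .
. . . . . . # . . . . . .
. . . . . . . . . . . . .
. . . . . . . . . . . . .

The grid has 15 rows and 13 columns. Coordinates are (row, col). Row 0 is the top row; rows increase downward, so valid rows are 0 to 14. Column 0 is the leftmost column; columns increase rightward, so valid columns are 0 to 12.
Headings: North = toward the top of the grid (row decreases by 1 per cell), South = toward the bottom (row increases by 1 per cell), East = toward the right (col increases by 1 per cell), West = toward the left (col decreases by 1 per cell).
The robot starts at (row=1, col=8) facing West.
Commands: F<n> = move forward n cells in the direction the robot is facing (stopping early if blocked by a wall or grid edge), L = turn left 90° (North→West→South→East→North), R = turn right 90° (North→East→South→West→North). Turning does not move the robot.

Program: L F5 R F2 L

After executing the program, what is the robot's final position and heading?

Start: (row=1, col=8), facing West
  L: turn left, now facing South
  F5: move forward 5, now at (row=6, col=8)
  R: turn right, now facing West
  F2: move forward 2, now at (row=6, col=6)
  L: turn left, now facing South
Final: (row=6, col=6), facing South

Answer: Final position: (row=6, col=6), facing South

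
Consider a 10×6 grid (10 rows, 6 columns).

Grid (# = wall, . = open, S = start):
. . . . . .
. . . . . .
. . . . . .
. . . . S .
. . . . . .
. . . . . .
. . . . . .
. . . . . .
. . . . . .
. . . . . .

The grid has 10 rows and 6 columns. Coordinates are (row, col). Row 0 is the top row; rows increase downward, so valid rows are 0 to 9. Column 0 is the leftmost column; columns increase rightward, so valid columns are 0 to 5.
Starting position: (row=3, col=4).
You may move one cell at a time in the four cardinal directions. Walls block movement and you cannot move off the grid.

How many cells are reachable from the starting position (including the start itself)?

Answer: Reachable cells: 60

Derivation:
BFS flood-fill from (row=3, col=4):
  Distance 0: (row=3, col=4)
  Distance 1: (row=2, col=4), (row=3, col=3), (row=3, col=5), (row=4, col=4)
  Distance 2: (row=1, col=4), (row=2, col=3), (row=2, col=5), (row=3, col=2), (row=4, col=3), (row=4, col=5), (row=5, col=4)
  Distance 3: (row=0, col=4), (row=1, col=3), (row=1, col=5), (row=2, col=2), (row=3, col=1), (row=4, col=2), (row=5, col=3), (row=5, col=5), (row=6, col=4)
  Distance 4: (row=0, col=3), (row=0, col=5), (row=1, col=2), (row=2, col=1), (row=3, col=0), (row=4, col=1), (row=5, col=2), (row=6, col=3), (row=6, col=5), (row=7, col=4)
  Distance 5: (row=0, col=2), (row=1, col=1), (row=2, col=0), (row=4, col=0), (row=5, col=1), (row=6, col=2), (row=7, col=3), (row=7, col=5), (row=8, col=4)
  Distance 6: (row=0, col=1), (row=1, col=0), (row=5, col=0), (row=6, col=1), (row=7, col=2), (row=8, col=3), (row=8, col=5), (row=9, col=4)
  Distance 7: (row=0, col=0), (row=6, col=0), (row=7, col=1), (row=8, col=2), (row=9, col=3), (row=9, col=5)
  Distance 8: (row=7, col=0), (row=8, col=1), (row=9, col=2)
  Distance 9: (row=8, col=0), (row=9, col=1)
  Distance 10: (row=9, col=0)
Total reachable: 60 (grid has 60 open cells total)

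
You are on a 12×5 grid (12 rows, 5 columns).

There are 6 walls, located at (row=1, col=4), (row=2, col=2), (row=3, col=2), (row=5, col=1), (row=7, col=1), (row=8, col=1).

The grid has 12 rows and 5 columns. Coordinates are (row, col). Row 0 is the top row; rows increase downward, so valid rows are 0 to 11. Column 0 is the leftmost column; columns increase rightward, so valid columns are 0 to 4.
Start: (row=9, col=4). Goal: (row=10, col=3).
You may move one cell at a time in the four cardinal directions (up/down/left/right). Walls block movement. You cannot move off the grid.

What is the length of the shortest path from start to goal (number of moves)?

Answer: Shortest path length: 2

Derivation:
BFS from (row=9, col=4) until reaching (row=10, col=3):
  Distance 0: (row=9, col=4)
  Distance 1: (row=8, col=4), (row=9, col=3), (row=10, col=4)
  Distance 2: (row=7, col=4), (row=8, col=3), (row=9, col=2), (row=10, col=3), (row=11, col=4)  <- goal reached here
One shortest path (2 moves): (row=9, col=4) -> (row=9, col=3) -> (row=10, col=3)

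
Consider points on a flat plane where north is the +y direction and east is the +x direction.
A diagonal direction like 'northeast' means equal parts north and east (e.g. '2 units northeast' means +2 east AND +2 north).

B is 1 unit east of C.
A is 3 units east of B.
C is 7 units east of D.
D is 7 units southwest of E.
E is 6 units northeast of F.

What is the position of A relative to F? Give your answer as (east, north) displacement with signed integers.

Answer: A is at (east=10, north=-1) relative to F.

Derivation:
Place F at the origin (east=0, north=0).
  E is 6 units northeast of F: delta (east=+6, north=+6); E at (east=6, north=6).
  D is 7 units southwest of E: delta (east=-7, north=-7); D at (east=-1, north=-1).
  C is 7 units east of D: delta (east=+7, north=+0); C at (east=6, north=-1).
  B is 1 unit east of C: delta (east=+1, north=+0); B at (east=7, north=-1).
  A is 3 units east of B: delta (east=+3, north=+0); A at (east=10, north=-1).
Therefore A relative to F: (east=10, north=-1).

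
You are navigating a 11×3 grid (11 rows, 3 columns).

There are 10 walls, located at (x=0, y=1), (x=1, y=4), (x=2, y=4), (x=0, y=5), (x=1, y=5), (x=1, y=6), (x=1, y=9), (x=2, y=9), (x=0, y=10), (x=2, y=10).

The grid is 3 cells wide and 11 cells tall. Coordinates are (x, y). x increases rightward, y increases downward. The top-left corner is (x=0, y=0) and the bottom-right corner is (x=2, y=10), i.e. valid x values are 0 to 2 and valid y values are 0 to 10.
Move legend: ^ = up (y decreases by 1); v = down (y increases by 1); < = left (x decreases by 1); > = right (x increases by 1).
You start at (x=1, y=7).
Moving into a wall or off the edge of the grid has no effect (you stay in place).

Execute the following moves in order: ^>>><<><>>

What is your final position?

Answer: Final position: (x=2, y=7)

Derivation:
Start: (x=1, y=7)
  ^ (up): blocked, stay at (x=1, y=7)
  > (right): (x=1, y=7) -> (x=2, y=7)
  > (right): blocked, stay at (x=2, y=7)
  > (right): blocked, stay at (x=2, y=7)
  < (left): (x=2, y=7) -> (x=1, y=7)
  < (left): (x=1, y=7) -> (x=0, y=7)
  > (right): (x=0, y=7) -> (x=1, y=7)
  < (left): (x=1, y=7) -> (x=0, y=7)
  > (right): (x=0, y=7) -> (x=1, y=7)
  > (right): (x=1, y=7) -> (x=2, y=7)
Final: (x=2, y=7)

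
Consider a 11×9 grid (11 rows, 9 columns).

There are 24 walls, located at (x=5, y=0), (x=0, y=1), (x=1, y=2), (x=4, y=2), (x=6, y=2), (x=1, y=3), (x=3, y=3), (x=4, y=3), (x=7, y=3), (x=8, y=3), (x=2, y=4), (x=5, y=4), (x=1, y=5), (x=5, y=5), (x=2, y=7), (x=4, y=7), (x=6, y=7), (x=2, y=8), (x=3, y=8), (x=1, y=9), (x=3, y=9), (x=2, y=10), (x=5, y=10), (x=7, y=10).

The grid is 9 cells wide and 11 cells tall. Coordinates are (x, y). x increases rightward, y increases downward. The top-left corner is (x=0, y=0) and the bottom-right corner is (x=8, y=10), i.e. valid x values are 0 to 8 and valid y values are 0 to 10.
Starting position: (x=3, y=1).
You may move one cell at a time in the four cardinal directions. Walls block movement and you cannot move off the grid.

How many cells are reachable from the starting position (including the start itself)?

BFS flood-fill from (x=3, y=1):
  Distance 0: (x=3, y=1)
  Distance 1: (x=3, y=0), (x=2, y=1), (x=4, y=1), (x=3, y=2)
  Distance 2: (x=2, y=0), (x=4, y=0), (x=1, y=1), (x=5, y=1), (x=2, y=2)
  Distance 3: (x=1, y=0), (x=6, y=1), (x=5, y=2), (x=2, y=3)
  Distance 4: (x=0, y=0), (x=6, y=0), (x=7, y=1), (x=5, y=3)
  Distance 5: (x=7, y=0), (x=8, y=1), (x=7, y=2), (x=6, y=3)
  Distance 6: (x=8, y=0), (x=8, y=2), (x=6, y=4)
  Distance 7: (x=7, y=4), (x=6, y=5)
  Distance 8: (x=8, y=4), (x=7, y=5), (x=6, y=6)
  Distance 9: (x=8, y=5), (x=5, y=6), (x=7, y=6)
  Distance 10: (x=4, y=6), (x=8, y=6), (x=5, y=7), (x=7, y=7)
  Distance 11: (x=4, y=5), (x=3, y=6), (x=8, y=7), (x=5, y=8), (x=7, y=8)
  Distance 12: (x=4, y=4), (x=3, y=5), (x=2, y=6), (x=3, y=7), (x=4, y=8), (x=6, y=8), (x=8, y=8), (x=5, y=9), (x=7, y=9)
  Distance 13: (x=3, y=4), (x=2, y=5), (x=1, y=6), (x=4, y=9), (x=6, y=9), (x=8, y=9)
  Distance 14: (x=0, y=6), (x=1, y=7), (x=4, y=10), (x=6, y=10), (x=8, y=10)
  Distance 15: (x=0, y=5), (x=0, y=7), (x=1, y=8), (x=3, y=10)
  Distance 16: (x=0, y=4), (x=0, y=8)
  Distance 17: (x=0, y=3), (x=1, y=4), (x=0, y=9)
  Distance 18: (x=0, y=2), (x=0, y=10)
  Distance 19: (x=1, y=10)
Total reachable: 74 (grid has 75 open cells total)

Answer: Reachable cells: 74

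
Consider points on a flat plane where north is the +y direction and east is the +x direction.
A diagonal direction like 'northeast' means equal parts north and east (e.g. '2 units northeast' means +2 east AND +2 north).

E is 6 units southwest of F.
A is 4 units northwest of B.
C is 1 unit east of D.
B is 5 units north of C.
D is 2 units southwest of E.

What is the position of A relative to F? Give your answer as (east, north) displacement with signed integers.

Place F at the origin (east=0, north=0).
  E is 6 units southwest of F: delta (east=-6, north=-6); E at (east=-6, north=-6).
  D is 2 units southwest of E: delta (east=-2, north=-2); D at (east=-8, north=-8).
  C is 1 unit east of D: delta (east=+1, north=+0); C at (east=-7, north=-8).
  B is 5 units north of C: delta (east=+0, north=+5); B at (east=-7, north=-3).
  A is 4 units northwest of B: delta (east=-4, north=+4); A at (east=-11, north=1).
Therefore A relative to F: (east=-11, north=1).

Answer: A is at (east=-11, north=1) relative to F.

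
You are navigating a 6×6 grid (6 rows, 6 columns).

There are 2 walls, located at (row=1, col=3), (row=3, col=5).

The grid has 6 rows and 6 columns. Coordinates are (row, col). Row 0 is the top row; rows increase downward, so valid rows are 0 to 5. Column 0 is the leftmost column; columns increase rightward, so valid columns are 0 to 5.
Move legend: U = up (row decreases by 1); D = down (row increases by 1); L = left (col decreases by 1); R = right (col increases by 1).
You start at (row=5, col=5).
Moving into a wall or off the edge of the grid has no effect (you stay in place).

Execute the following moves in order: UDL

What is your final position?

Answer: Final position: (row=5, col=4)

Derivation:
Start: (row=5, col=5)
  U (up): (row=5, col=5) -> (row=4, col=5)
  D (down): (row=4, col=5) -> (row=5, col=5)
  L (left): (row=5, col=5) -> (row=5, col=4)
Final: (row=5, col=4)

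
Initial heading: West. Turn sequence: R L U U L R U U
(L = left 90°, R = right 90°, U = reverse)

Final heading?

Start: West
  R (right (90° clockwise)) -> North
  L (left (90° counter-clockwise)) -> West
  U (U-turn (180°)) -> East
  U (U-turn (180°)) -> West
  L (left (90° counter-clockwise)) -> South
  R (right (90° clockwise)) -> West
  U (U-turn (180°)) -> East
  U (U-turn (180°)) -> West
Final: West

Answer: Final heading: West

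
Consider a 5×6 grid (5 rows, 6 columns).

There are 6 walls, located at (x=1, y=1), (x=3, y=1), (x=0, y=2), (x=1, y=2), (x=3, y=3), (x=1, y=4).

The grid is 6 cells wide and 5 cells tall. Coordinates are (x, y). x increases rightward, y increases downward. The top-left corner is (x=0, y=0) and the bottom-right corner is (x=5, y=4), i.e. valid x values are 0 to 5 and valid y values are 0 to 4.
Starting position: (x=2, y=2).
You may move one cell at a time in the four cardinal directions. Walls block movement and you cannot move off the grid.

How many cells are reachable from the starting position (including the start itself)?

BFS flood-fill from (x=2, y=2):
  Distance 0: (x=2, y=2)
  Distance 1: (x=2, y=1), (x=3, y=2), (x=2, y=3)
  Distance 2: (x=2, y=0), (x=4, y=2), (x=1, y=3), (x=2, y=4)
  Distance 3: (x=1, y=0), (x=3, y=0), (x=4, y=1), (x=5, y=2), (x=0, y=3), (x=4, y=3), (x=3, y=4)
  Distance 4: (x=0, y=0), (x=4, y=0), (x=5, y=1), (x=5, y=3), (x=0, y=4), (x=4, y=4)
  Distance 5: (x=5, y=0), (x=0, y=1), (x=5, y=4)
Total reachable: 24 (grid has 24 open cells total)

Answer: Reachable cells: 24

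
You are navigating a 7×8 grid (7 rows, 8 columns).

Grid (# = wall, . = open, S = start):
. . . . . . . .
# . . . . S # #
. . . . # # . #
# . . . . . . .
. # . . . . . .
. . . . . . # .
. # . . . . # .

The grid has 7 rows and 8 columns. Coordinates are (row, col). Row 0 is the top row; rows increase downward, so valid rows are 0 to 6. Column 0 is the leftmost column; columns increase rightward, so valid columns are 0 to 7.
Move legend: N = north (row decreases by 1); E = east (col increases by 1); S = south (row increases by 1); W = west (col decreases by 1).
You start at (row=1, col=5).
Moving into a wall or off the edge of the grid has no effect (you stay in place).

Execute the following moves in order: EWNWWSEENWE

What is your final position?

Answer: Final position: (row=0, col=4)

Derivation:
Start: (row=1, col=5)
  E (east): blocked, stay at (row=1, col=5)
  W (west): (row=1, col=5) -> (row=1, col=4)
  N (north): (row=1, col=4) -> (row=0, col=4)
  W (west): (row=0, col=4) -> (row=0, col=3)
  W (west): (row=0, col=3) -> (row=0, col=2)
  S (south): (row=0, col=2) -> (row=1, col=2)
  E (east): (row=1, col=2) -> (row=1, col=3)
  E (east): (row=1, col=3) -> (row=1, col=4)
  N (north): (row=1, col=4) -> (row=0, col=4)
  W (west): (row=0, col=4) -> (row=0, col=3)
  E (east): (row=0, col=3) -> (row=0, col=4)
Final: (row=0, col=4)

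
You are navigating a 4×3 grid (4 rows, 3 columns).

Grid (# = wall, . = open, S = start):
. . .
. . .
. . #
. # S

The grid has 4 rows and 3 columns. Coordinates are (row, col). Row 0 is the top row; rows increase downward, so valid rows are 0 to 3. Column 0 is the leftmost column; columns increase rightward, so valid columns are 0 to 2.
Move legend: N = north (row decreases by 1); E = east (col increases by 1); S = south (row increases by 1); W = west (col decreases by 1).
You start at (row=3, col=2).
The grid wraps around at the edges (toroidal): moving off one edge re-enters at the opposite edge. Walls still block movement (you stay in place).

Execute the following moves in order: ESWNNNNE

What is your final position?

Answer: Final position: (row=3, col=0)

Derivation:
Start: (row=3, col=2)
  E (east): (row=3, col=2) -> (row=3, col=0)
  S (south): (row=3, col=0) -> (row=0, col=0)
  W (west): (row=0, col=0) -> (row=0, col=2)
  N (north): (row=0, col=2) -> (row=3, col=2)
  [×3]N (north): blocked, stay at (row=3, col=2)
  E (east): (row=3, col=2) -> (row=3, col=0)
Final: (row=3, col=0)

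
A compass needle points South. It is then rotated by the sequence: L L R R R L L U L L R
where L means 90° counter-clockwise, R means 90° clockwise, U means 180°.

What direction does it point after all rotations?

Answer: Final heading: South

Derivation:
Start: South
  L (left (90° counter-clockwise)) -> East
  L (left (90° counter-clockwise)) -> North
  R (right (90° clockwise)) -> East
  R (right (90° clockwise)) -> South
  R (right (90° clockwise)) -> West
  L (left (90° counter-clockwise)) -> South
  L (left (90° counter-clockwise)) -> East
  U (U-turn (180°)) -> West
  L (left (90° counter-clockwise)) -> South
  L (left (90° counter-clockwise)) -> East
  R (right (90° clockwise)) -> South
Final: South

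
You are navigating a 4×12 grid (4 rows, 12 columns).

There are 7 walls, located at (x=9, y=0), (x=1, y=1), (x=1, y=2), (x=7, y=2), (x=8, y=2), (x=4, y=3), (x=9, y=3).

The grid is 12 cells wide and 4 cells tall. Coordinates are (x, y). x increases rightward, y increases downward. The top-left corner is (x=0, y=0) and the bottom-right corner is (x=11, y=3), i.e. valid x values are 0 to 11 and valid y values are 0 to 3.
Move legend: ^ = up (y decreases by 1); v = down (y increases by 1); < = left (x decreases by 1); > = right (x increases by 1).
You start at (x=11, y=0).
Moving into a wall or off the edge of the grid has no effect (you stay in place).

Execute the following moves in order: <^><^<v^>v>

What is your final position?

Start: (x=11, y=0)
  < (left): (x=11, y=0) -> (x=10, y=0)
  ^ (up): blocked, stay at (x=10, y=0)
  > (right): (x=10, y=0) -> (x=11, y=0)
  < (left): (x=11, y=0) -> (x=10, y=0)
  ^ (up): blocked, stay at (x=10, y=0)
  < (left): blocked, stay at (x=10, y=0)
  v (down): (x=10, y=0) -> (x=10, y=1)
  ^ (up): (x=10, y=1) -> (x=10, y=0)
  > (right): (x=10, y=0) -> (x=11, y=0)
  v (down): (x=11, y=0) -> (x=11, y=1)
  > (right): blocked, stay at (x=11, y=1)
Final: (x=11, y=1)

Answer: Final position: (x=11, y=1)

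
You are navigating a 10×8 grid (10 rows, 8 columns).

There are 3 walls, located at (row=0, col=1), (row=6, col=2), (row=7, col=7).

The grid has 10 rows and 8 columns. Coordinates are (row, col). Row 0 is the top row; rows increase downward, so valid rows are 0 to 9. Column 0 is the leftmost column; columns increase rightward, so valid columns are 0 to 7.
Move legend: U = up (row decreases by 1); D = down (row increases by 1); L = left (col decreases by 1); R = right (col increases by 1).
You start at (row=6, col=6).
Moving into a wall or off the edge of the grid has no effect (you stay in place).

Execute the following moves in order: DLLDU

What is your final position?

Start: (row=6, col=6)
  D (down): (row=6, col=6) -> (row=7, col=6)
  L (left): (row=7, col=6) -> (row=7, col=5)
  L (left): (row=7, col=5) -> (row=7, col=4)
  D (down): (row=7, col=4) -> (row=8, col=4)
  U (up): (row=8, col=4) -> (row=7, col=4)
Final: (row=7, col=4)

Answer: Final position: (row=7, col=4)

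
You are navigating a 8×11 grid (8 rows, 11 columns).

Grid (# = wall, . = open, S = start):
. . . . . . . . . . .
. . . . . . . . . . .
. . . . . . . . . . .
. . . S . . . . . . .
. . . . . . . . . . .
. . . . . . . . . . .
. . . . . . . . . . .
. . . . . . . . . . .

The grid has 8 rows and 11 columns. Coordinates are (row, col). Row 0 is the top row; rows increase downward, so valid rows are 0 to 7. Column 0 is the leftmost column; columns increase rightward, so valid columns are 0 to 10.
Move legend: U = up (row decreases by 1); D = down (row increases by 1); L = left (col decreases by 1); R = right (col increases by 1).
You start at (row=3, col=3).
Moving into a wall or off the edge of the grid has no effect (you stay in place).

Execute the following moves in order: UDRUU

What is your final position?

Answer: Final position: (row=1, col=4)

Derivation:
Start: (row=3, col=3)
  U (up): (row=3, col=3) -> (row=2, col=3)
  D (down): (row=2, col=3) -> (row=3, col=3)
  R (right): (row=3, col=3) -> (row=3, col=4)
  U (up): (row=3, col=4) -> (row=2, col=4)
  U (up): (row=2, col=4) -> (row=1, col=4)
Final: (row=1, col=4)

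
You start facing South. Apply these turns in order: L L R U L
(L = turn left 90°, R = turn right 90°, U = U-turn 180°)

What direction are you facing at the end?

Answer: Final heading: South

Derivation:
Start: South
  L (left (90° counter-clockwise)) -> East
  L (left (90° counter-clockwise)) -> North
  R (right (90° clockwise)) -> East
  U (U-turn (180°)) -> West
  L (left (90° counter-clockwise)) -> South
Final: South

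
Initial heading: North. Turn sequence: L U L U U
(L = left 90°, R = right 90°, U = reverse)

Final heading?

Start: North
  L (left (90° counter-clockwise)) -> West
  U (U-turn (180°)) -> East
  L (left (90° counter-clockwise)) -> North
  U (U-turn (180°)) -> South
  U (U-turn (180°)) -> North
Final: North

Answer: Final heading: North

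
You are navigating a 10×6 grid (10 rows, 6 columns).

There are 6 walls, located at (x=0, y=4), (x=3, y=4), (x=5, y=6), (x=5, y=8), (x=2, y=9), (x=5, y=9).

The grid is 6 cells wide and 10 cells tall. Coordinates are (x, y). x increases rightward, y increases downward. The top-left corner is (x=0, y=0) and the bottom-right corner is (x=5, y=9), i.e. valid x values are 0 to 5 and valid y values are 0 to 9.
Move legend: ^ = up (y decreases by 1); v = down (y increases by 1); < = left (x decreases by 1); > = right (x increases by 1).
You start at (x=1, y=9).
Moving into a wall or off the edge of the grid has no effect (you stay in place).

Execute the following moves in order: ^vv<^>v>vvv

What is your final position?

Answer: Final position: (x=1, y=9)

Derivation:
Start: (x=1, y=9)
  ^ (up): (x=1, y=9) -> (x=1, y=8)
  v (down): (x=1, y=8) -> (x=1, y=9)
  v (down): blocked, stay at (x=1, y=9)
  < (left): (x=1, y=9) -> (x=0, y=9)
  ^ (up): (x=0, y=9) -> (x=0, y=8)
  > (right): (x=0, y=8) -> (x=1, y=8)
  v (down): (x=1, y=8) -> (x=1, y=9)
  > (right): blocked, stay at (x=1, y=9)
  [×3]v (down): blocked, stay at (x=1, y=9)
Final: (x=1, y=9)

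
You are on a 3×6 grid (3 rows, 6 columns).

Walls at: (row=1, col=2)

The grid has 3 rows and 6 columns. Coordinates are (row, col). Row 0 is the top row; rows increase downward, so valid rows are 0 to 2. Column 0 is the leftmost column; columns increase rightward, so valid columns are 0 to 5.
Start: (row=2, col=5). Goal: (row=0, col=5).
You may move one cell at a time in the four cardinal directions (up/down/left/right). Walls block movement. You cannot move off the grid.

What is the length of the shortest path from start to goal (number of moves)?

BFS from (row=2, col=5) until reaching (row=0, col=5):
  Distance 0: (row=2, col=5)
  Distance 1: (row=1, col=5), (row=2, col=4)
  Distance 2: (row=0, col=5), (row=1, col=4), (row=2, col=3)  <- goal reached here
One shortest path (2 moves): (row=2, col=5) -> (row=1, col=5) -> (row=0, col=5)

Answer: Shortest path length: 2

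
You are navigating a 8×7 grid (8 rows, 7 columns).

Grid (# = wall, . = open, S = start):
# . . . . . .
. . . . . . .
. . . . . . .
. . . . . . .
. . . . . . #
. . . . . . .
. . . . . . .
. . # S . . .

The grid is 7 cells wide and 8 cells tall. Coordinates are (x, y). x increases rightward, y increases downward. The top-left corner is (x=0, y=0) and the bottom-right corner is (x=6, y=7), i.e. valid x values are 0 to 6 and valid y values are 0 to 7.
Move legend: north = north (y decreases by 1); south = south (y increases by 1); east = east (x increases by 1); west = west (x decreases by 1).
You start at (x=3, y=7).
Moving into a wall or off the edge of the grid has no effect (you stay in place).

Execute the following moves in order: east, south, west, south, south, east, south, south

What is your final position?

Answer: Final position: (x=4, y=7)

Derivation:
Start: (x=3, y=7)
  east (east): (x=3, y=7) -> (x=4, y=7)
  south (south): blocked, stay at (x=4, y=7)
  west (west): (x=4, y=7) -> (x=3, y=7)
  south (south): blocked, stay at (x=3, y=7)
  south (south): blocked, stay at (x=3, y=7)
  east (east): (x=3, y=7) -> (x=4, y=7)
  south (south): blocked, stay at (x=4, y=7)
  south (south): blocked, stay at (x=4, y=7)
Final: (x=4, y=7)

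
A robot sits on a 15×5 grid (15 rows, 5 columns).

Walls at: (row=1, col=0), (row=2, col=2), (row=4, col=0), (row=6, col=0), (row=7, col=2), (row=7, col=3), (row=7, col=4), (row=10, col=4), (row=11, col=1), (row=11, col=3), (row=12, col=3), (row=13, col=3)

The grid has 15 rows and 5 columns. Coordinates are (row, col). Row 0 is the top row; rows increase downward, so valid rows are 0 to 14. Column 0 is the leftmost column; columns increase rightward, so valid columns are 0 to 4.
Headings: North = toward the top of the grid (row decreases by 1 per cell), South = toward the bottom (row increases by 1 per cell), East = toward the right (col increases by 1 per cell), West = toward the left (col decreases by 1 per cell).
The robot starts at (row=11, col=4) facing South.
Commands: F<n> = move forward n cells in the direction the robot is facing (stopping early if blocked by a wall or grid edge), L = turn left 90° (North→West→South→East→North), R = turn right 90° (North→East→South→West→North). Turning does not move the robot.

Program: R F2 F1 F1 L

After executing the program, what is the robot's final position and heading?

Answer: Final position: (row=11, col=4), facing South

Derivation:
Start: (row=11, col=4), facing South
  R: turn right, now facing West
  F2: move forward 0/2 (blocked), now at (row=11, col=4)
  F1: move forward 0/1 (blocked), now at (row=11, col=4)
  F1: move forward 0/1 (blocked), now at (row=11, col=4)
  L: turn left, now facing South
Final: (row=11, col=4), facing South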